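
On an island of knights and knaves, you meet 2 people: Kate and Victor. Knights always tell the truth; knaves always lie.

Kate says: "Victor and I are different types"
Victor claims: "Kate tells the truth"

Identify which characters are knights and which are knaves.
Kate is a knave.
Victor is a knave.

Verification:
- Kate (knave) says "Victor and I are different types" - this is FALSE (a lie) because Kate is a knave and Victor is a knave.
- Victor (knave) says "Kate tells the truth" - this is FALSE (a lie) because Kate is a knave.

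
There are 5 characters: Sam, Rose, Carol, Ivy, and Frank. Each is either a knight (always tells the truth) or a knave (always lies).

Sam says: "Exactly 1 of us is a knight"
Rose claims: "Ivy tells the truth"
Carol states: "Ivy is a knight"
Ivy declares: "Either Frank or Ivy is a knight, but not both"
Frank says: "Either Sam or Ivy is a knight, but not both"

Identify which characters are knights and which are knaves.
Sam is a knave.
Rose is a knave.
Carol is a knave.
Ivy is a knave.
Frank is a knave.

Verification:
- Sam (knave) says "Exactly 1 of us is a knight" - this is FALSE (a lie) because there are 0 knights.
- Rose (knave) says "Ivy tells the truth" - this is FALSE (a lie) because Ivy is a knave.
- Carol (knave) says "Ivy is a knight" - this is FALSE (a lie) because Ivy is a knave.
- Ivy (knave) says "Either Frank or Ivy is a knight, but not both" - this is FALSE (a lie) because Frank is a knave and Ivy is a knave.
- Frank (knave) says "Either Sam or Ivy is a knight, but not both" - this is FALSE (a lie) because Sam is a knave and Ivy is a knave.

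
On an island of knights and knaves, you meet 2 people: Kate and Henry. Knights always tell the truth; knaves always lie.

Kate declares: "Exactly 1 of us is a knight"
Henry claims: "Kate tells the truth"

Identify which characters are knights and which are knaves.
Kate is a knave.
Henry is a knave.

Verification:
- Kate (knave) says "Exactly 1 of us is a knight" - this is FALSE (a lie) because there are 0 knights.
- Henry (knave) says "Kate tells the truth" - this is FALSE (a lie) because Kate is a knave.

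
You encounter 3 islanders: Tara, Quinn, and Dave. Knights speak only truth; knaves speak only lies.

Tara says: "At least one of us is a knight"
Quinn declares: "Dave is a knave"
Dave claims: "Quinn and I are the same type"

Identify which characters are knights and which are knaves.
Tara is a knight.
Quinn is a knight.
Dave is a knave.

Verification:
- Tara (knight) says "At least one of us is a knight" - this is TRUE because Tara and Quinn are knights.
- Quinn (knight) says "Dave is a knave" - this is TRUE because Dave is a knave.
- Dave (knave) says "Quinn and I are the same type" - this is FALSE (a lie) because Dave is a knave and Quinn is a knight.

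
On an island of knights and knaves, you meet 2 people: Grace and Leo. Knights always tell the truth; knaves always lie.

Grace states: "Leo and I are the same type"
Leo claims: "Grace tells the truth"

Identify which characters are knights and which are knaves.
Grace is a knight.
Leo is a knight.

Verification:
- Grace (knight) says "Leo and I are the same type" - this is TRUE because Grace is a knight and Leo is a knight.
- Leo (knight) says "Grace tells the truth" - this is TRUE because Grace is a knight.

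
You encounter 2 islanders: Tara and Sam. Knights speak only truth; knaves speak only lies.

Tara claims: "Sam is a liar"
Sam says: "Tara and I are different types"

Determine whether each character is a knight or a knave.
Tara is a knave.
Sam is a knight.

Verification:
- Tara (knave) says "Sam is a liar" - this is FALSE (a lie) because Sam is a knight.
- Sam (knight) says "Tara and I are different types" - this is TRUE because Sam is a knight and Tara is a knave.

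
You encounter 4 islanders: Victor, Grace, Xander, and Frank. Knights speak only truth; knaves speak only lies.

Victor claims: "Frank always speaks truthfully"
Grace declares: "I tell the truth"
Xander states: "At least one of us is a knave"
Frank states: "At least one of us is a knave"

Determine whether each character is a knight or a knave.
Victor is a knight.
Grace is a knave.
Xander is a knight.
Frank is a knight.

Verification:
- Victor (knight) says "Frank always speaks truthfully" - this is TRUE because Frank is a knight.
- Grace (knave) says "I tell the truth" - this is FALSE (a lie) because Grace is a knave.
- Xander (knight) says "At least one of us is a knave" - this is TRUE because Grace is a knave.
- Frank (knight) says "At least one of us is a knave" - this is TRUE because Grace is a knave.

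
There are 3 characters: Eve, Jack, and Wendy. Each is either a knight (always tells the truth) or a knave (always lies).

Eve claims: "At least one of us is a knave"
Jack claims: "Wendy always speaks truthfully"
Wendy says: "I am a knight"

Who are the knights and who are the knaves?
Eve is a knight.
Jack is a knave.
Wendy is a knave.

Verification:
- Eve (knight) says "At least one of us is a knave" - this is TRUE because Jack and Wendy are knaves.
- Jack (knave) says "Wendy always speaks truthfully" - this is FALSE (a lie) because Wendy is a knave.
- Wendy (knave) says "I am a knight" - this is FALSE (a lie) because Wendy is a knave.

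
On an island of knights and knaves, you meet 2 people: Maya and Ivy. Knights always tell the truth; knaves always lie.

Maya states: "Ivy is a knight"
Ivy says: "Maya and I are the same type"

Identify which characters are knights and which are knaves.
Maya is a knight.
Ivy is a knight.

Verification:
- Maya (knight) says "Ivy is a knight" - this is TRUE because Ivy is a knight.
- Ivy (knight) says "Maya and I are the same type" - this is TRUE because Ivy is a knight and Maya is a knight.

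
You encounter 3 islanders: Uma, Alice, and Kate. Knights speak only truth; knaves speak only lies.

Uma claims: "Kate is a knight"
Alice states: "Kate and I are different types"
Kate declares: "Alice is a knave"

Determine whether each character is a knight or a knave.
Uma is a knave.
Alice is a knight.
Kate is a knave.

Verification:
- Uma (knave) says "Kate is a knight" - this is FALSE (a lie) because Kate is a knave.
- Alice (knight) says "Kate and I are different types" - this is TRUE because Alice is a knight and Kate is a knave.
- Kate (knave) says "Alice is a knave" - this is FALSE (a lie) because Alice is a knight.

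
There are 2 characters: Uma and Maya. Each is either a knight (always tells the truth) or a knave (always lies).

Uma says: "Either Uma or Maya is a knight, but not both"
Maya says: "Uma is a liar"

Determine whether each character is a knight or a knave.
Uma is a knight.
Maya is a knave.

Verification:
- Uma (knight) says "Either Uma or Maya is a knight, but not both" - this is TRUE because Uma is a knight and Maya is a knave.
- Maya (knave) says "Uma is a liar" - this is FALSE (a lie) because Uma is a knight.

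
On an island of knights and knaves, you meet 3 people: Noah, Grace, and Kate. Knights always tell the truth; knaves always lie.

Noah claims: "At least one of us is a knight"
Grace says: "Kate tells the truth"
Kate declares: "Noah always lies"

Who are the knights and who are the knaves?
Noah is a knight.
Grace is a knave.
Kate is a knave.

Verification:
- Noah (knight) says "At least one of us is a knight" - this is TRUE because Noah is a knight.
- Grace (knave) says "Kate tells the truth" - this is FALSE (a lie) because Kate is a knave.
- Kate (knave) says "Noah always lies" - this is FALSE (a lie) because Noah is a knight.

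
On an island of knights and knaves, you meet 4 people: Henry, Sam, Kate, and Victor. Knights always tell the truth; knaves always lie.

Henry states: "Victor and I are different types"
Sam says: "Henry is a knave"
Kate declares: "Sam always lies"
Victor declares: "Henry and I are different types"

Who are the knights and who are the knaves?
Henry is a knave.
Sam is a knight.
Kate is a knave.
Victor is a knave.

Verification:
- Henry (knave) says "Victor and I are different types" - this is FALSE (a lie) because Henry is a knave and Victor is a knave.
- Sam (knight) says "Henry is a knave" - this is TRUE because Henry is a knave.
- Kate (knave) says "Sam always lies" - this is FALSE (a lie) because Sam is a knight.
- Victor (knave) says "Henry and I are different types" - this is FALSE (a lie) because Victor is a knave and Henry is a knave.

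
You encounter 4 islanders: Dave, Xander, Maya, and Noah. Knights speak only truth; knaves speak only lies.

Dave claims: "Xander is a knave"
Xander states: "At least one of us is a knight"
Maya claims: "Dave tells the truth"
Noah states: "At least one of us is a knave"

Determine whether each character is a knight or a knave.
Dave is a knave.
Xander is a knight.
Maya is a knave.
Noah is a knight.

Verification:
- Dave (knave) says "Xander is a knave" - this is FALSE (a lie) because Xander is a knight.
- Xander (knight) says "At least one of us is a knight" - this is TRUE because Xander and Noah are knights.
- Maya (knave) says "Dave tells the truth" - this is FALSE (a lie) because Dave is a knave.
- Noah (knight) says "At least one of us is a knave" - this is TRUE because Dave and Maya are knaves.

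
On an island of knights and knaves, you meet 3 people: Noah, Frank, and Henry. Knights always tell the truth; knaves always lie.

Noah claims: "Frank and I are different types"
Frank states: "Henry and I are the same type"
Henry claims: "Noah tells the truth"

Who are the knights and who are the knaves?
Noah is a knight.
Frank is a knave.
Henry is a knight.

Verification:
- Noah (knight) says "Frank and I are different types" - this is TRUE because Noah is a knight and Frank is a knave.
- Frank (knave) says "Henry and I are the same type" - this is FALSE (a lie) because Frank is a knave and Henry is a knight.
- Henry (knight) says "Noah tells the truth" - this is TRUE because Noah is a knight.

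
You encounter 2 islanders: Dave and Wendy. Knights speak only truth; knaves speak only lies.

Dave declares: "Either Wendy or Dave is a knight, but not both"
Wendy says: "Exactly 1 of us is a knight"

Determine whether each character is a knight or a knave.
Dave is a knave.
Wendy is a knave.

Verification:
- Dave (knave) says "Either Wendy or Dave is a knight, but not both" - this is FALSE (a lie) because Wendy is a knave and Dave is a knave.
- Wendy (knave) says "Exactly 1 of us is a knight" - this is FALSE (a lie) because there are 0 knights.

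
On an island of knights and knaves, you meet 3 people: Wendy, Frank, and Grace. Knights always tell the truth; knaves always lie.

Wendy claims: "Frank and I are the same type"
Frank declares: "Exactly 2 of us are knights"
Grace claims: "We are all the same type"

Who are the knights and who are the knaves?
Wendy is a knight.
Frank is a knight.
Grace is a knave.

Verification:
- Wendy (knight) says "Frank and I are the same type" - this is TRUE because Wendy is a knight and Frank is a knight.
- Frank (knight) says "Exactly 2 of us are knights" - this is TRUE because there are 2 knights.
- Grace (knave) says "We are all the same type" - this is FALSE (a lie) because Wendy and Frank are knights and Grace is a knave.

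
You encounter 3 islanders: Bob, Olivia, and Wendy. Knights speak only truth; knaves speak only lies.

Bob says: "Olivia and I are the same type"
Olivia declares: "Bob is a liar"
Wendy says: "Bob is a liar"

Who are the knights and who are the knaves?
Bob is a knave.
Olivia is a knight.
Wendy is a knight.

Verification:
- Bob (knave) says "Olivia and I are the same type" - this is FALSE (a lie) because Bob is a knave and Olivia is a knight.
- Olivia (knight) says "Bob is a liar" - this is TRUE because Bob is a knave.
- Wendy (knight) says "Bob is a liar" - this is TRUE because Bob is a knave.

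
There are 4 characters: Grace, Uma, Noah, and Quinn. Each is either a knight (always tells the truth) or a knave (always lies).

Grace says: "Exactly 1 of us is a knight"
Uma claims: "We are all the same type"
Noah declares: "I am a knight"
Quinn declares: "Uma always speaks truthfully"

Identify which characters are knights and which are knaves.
Grace is a knight.
Uma is a knave.
Noah is a knave.
Quinn is a knave.

Verification:
- Grace (knight) says "Exactly 1 of us is a knight" - this is TRUE because there are 1 knights.
- Uma (knave) says "We are all the same type" - this is FALSE (a lie) because Grace is a knight and Uma, Noah, and Quinn are knaves.
- Noah (knave) says "I am a knight" - this is FALSE (a lie) because Noah is a knave.
- Quinn (knave) says "Uma always speaks truthfully" - this is FALSE (a lie) because Uma is a knave.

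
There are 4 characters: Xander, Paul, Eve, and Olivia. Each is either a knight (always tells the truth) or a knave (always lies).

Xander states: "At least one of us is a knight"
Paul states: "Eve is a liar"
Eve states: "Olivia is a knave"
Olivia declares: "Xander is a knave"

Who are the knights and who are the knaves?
Xander is a knight.
Paul is a knave.
Eve is a knight.
Olivia is a knave.

Verification:
- Xander (knight) says "At least one of us is a knight" - this is TRUE because Xander and Eve are knights.
- Paul (knave) says "Eve is a liar" - this is FALSE (a lie) because Eve is a knight.
- Eve (knight) says "Olivia is a knave" - this is TRUE because Olivia is a knave.
- Olivia (knave) says "Xander is a knave" - this is FALSE (a lie) because Xander is a knight.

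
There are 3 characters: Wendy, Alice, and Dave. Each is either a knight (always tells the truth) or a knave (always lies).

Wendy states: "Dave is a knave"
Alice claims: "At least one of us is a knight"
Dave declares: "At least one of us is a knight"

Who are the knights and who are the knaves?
Wendy is a knave.
Alice is a knight.
Dave is a knight.

Verification:
- Wendy (knave) says "Dave is a knave" - this is FALSE (a lie) because Dave is a knight.
- Alice (knight) says "At least one of us is a knight" - this is TRUE because Alice and Dave are knights.
- Dave (knight) says "At least one of us is a knight" - this is TRUE because Alice and Dave are knights.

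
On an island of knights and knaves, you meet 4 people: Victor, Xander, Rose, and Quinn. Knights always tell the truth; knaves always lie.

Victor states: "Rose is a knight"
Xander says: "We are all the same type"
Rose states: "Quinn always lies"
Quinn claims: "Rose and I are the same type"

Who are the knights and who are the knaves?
Victor is a knight.
Xander is a knave.
Rose is a knight.
Quinn is a knave.

Verification:
- Victor (knight) says "Rose is a knight" - this is TRUE because Rose is a knight.
- Xander (knave) says "We are all the same type" - this is FALSE (a lie) because Victor and Rose are knights and Xander and Quinn are knaves.
- Rose (knight) says "Quinn always lies" - this is TRUE because Quinn is a knave.
- Quinn (knave) says "Rose and I are the same type" - this is FALSE (a lie) because Quinn is a knave and Rose is a knight.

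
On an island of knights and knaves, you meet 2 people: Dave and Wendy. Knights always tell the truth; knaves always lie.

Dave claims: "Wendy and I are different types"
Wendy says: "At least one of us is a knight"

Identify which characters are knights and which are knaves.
Dave is a knave.
Wendy is a knave.

Verification:
- Dave (knave) says "Wendy and I are different types" - this is FALSE (a lie) because Dave is a knave and Wendy is a knave.
- Wendy (knave) says "At least one of us is a knight" - this is FALSE (a lie) because no one is a knight.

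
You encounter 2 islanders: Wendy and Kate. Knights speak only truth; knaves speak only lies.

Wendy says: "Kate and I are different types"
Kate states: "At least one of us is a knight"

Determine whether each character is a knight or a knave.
Wendy is a knave.
Kate is a knave.

Verification:
- Wendy (knave) says "Kate and I are different types" - this is FALSE (a lie) because Wendy is a knave and Kate is a knave.
- Kate (knave) says "At least one of us is a knight" - this is FALSE (a lie) because no one is a knight.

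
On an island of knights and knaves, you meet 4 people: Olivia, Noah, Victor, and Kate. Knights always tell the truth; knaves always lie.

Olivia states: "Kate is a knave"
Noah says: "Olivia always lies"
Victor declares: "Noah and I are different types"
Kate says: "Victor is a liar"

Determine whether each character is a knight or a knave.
Olivia is a knight.
Noah is a knave.
Victor is a knight.
Kate is a knave.

Verification:
- Olivia (knight) says "Kate is a knave" - this is TRUE because Kate is a knave.
- Noah (knave) says "Olivia always lies" - this is FALSE (a lie) because Olivia is a knight.
- Victor (knight) says "Noah and I are different types" - this is TRUE because Victor is a knight and Noah is a knave.
- Kate (knave) says "Victor is a liar" - this is FALSE (a lie) because Victor is a knight.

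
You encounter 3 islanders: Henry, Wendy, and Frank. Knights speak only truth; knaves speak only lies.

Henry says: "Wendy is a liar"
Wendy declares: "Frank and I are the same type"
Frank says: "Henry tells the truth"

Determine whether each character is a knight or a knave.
Henry is a knight.
Wendy is a knave.
Frank is a knight.

Verification:
- Henry (knight) says "Wendy is a liar" - this is TRUE because Wendy is a knave.
- Wendy (knave) says "Frank and I are the same type" - this is FALSE (a lie) because Wendy is a knave and Frank is a knight.
- Frank (knight) says "Henry tells the truth" - this is TRUE because Henry is a knight.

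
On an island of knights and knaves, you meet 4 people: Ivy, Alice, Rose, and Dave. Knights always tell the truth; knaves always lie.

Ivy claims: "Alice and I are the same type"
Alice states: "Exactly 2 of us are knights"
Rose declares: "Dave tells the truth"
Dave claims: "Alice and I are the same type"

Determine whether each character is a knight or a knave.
Ivy is a knight.
Alice is a knight.
Rose is a knave.
Dave is a knave.

Verification:
- Ivy (knight) says "Alice and I are the same type" - this is TRUE because Ivy is a knight and Alice is a knight.
- Alice (knight) says "Exactly 2 of us are knights" - this is TRUE because there are 2 knights.
- Rose (knave) says "Dave tells the truth" - this is FALSE (a lie) because Dave is a knave.
- Dave (knave) says "Alice and I are the same type" - this is FALSE (a lie) because Dave is a knave and Alice is a knight.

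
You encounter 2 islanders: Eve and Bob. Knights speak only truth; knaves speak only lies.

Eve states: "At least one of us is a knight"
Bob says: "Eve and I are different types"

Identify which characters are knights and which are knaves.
Eve is a knave.
Bob is a knave.

Verification:
- Eve (knave) says "At least one of us is a knight" - this is FALSE (a lie) because no one is a knight.
- Bob (knave) says "Eve and I are different types" - this is FALSE (a lie) because Bob is a knave and Eve is a knave.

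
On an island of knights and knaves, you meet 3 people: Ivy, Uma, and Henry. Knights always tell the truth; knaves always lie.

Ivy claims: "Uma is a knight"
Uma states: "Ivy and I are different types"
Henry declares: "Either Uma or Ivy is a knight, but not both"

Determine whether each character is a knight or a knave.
Ivy is a knave.
Uma is a knave.
Henry is a knave.

Verification:
- Ivy (knave) says "Uma is a knight" - this is FALSE (a lie) because Uma is a knave.
- Uma (knave) says "Ivy and I are different types" - this is FALSE (a lie) because Uma is a knave and Ivy is a knave.
- Henry (knave) says "Either Uma or Ivy is a knight, but not both" - this is FALSE (a lie) because Uma is a knave and Ivy is a knave.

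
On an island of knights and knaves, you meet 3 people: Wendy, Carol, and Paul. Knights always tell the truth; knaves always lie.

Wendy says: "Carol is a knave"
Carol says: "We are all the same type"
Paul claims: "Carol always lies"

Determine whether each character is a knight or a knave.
Wendy is a knight.
Carol is a knave.
Paul is a knight.

Verification:
- Wendy (knight) says "Carol is a knave" - this is TRUE because Carol is a knave.
- Carol (knave) says "We are all the same type" - this is FALSE (a lie) because Wendy and Paul are knights and Carol is a knave.
- Paul (knight) says "Carol always lies" - this is TRUE because Carol is a knave.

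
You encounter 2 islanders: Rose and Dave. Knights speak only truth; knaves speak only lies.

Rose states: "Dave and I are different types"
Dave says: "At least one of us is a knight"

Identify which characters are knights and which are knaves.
Rose is a knave.
Dave is a knave.

Verification:
- Rose (knave) says "Dave and I are different types" - this is FALSE (a lie) because Rose is a knave and Dave is a knave.
- Dave (knave) says "At least one of us is a knight" - this is FALSE (a lie) because no one is a knight.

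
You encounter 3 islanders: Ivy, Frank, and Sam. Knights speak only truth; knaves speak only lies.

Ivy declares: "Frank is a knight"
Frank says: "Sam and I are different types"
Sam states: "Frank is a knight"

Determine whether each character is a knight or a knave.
Ivy is a knave.
Frank is a knave.
Sam is a knave.

Verification:
- Ivy (knave) says "Frank is a knight" - this is FALSE (a lie) because Frank is a knave.
- Frank (knave) says "Sam and I are different types" - this is FALSE (a lie) because Frank is a knave and Sam is a knave.
- Sam (knave) says "Frank is a knight" - this is FALSE (a lie) because Frank is a knave.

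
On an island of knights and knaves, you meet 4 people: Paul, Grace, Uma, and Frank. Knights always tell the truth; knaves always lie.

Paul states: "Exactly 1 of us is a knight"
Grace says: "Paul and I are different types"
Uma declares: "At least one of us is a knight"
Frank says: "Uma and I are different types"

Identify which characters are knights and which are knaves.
Paul is a knave.
Grace is a knave.
Uma is a knave.
Frank is a knave.

Verification:
- Paul (knave) says "Exactly 1 of us is a knight" - this is FALSE (a lie) because there are 0 knights.
- Grace (knave) says "Paul and I are different types" - this is FALSE (a lie) because Grace is a knave and Paul is a knave.
- Uma (knave) says "At least one of us is a knight" - this is FALSE (a lie) because no one is a knight.
- Frank (knave) says "Uma and I are different types" - this is FALSE (a lie) because Frank is a knave and Uma is a knave.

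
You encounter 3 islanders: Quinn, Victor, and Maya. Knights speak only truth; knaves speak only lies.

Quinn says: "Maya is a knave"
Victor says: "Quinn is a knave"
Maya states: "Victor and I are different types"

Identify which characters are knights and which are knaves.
Quinn is a knight.
Victor is a knave.
Maya is a knave.

Verification:
- Quinn (knight) says "Maya is a knave" - this is TRUE because Maya is a knave.
- Victor (knave) says "Quinn is a knave" - this is FALSE (a lie) because Quinn is a knight.
- Maya (knave) says "Victor and I are different types" - this is FALSE (a lie) because Maya is a knave and Victor is a knave.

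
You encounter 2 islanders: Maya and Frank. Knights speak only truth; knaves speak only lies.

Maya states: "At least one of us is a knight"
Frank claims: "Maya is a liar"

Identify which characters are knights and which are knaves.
Maya is a knight.
Frank is a knave.

Verification:
- Maya (knight) says "At least one of us is a knight" - this is TRUE because Maya is a knight.
- Frank (knave) says "Maya is a liar" - this is FALSE (a lie) because Maya is a knight.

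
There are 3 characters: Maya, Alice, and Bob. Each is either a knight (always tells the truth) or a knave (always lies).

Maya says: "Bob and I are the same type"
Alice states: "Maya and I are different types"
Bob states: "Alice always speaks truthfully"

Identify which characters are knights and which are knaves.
Maya is a knave.
Alice is a knight.
Bob is a knight.

Verification:
- Maya (knave) says "Bob and I are the same type" - this is FALSE (a lie) because Maya is a knave and Bob is a knight.
- Alice (knight) says "Maya and I are different types" - this is TRUE because Alice is a knight and Maya is a knave.
- Bob (knight) says "Alice always speaks truthfully" - this is TRUE because Alice is a knight.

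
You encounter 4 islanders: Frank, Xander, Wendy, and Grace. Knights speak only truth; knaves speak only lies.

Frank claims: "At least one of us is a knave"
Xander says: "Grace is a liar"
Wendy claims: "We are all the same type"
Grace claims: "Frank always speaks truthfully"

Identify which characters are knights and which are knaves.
Frank is a knight.
Xander is a knave.
Wendy is a knave.
Grace is a knight.

Verification:
- Frank (knight) says "At least one of us is a knave" - this is TRUE because Xander and Wendy are knaves.
- Xander (knave) says "Grace is a liar" - this is FALSE (a lie) because Grace is a knight.
- Wendy (knave) says "We are all the same type" - this is FALSE (a lie) because Frank and Grace are knights and Xander and Wendy are knaves.
- Grace (knight) says "Frank always speaks truthfully" - this is TRUE because Frank is a knight.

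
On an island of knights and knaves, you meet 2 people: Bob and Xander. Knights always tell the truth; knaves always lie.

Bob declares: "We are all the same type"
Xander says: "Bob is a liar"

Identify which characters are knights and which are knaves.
Bob is a knave.
Xander is a knight.

Verification:
- Bob (knave) says "We are all the same type" - this is FALSE (a lie) because Xander is a knight and Bob is a knave.
- Xander (knight) says "Bob is a liar" - this is TRUE because Bob is a knave.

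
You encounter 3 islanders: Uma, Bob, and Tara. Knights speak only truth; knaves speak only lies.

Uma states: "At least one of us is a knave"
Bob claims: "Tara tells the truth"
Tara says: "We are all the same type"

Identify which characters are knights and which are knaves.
Uma is a knight.
Bob is a knave.
Tara is a knave.

Verification:
- Uma (knight) says "At least one of us is a knave" - this is TRUE because Bob and Tara are knaves.
- Bob (knave) says "Tara tells the truth" - this is FALSE (a lie) because Tara is a knave.
- Tara (knave) says "We are all the same type" - this is FALSE (a lie) because Uma is a knight and Bob and Tara are knaves.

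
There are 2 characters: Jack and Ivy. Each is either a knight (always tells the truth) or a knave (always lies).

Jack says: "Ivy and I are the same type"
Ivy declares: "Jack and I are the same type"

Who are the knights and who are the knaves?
Jack is a knight.
Ivy is a knight.

Verification:
- Jack (knight) says "Ivy and I are the same type" - this is TRUE because Jack is a knight and Ivy is a knight.
- Ivy (knight) says "Jack and I are the same type" - this is TRUE because Ivy is a knight and Jack is a knight.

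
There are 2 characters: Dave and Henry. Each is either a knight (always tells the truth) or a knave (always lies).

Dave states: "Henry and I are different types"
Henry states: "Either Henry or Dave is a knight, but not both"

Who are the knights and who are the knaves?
Dave is a knave.
Henry is a knave.

Verification:
- Dave (knave) says "Henry and I are different types" - this is FALSE (a lie) because Dave is a knave and Henry is a knave.
- Henry (knave) says "Either Henry or Dave is a knight, but not both" - this is FALSE (a lie) because Henry is a knave and Dave is a knave.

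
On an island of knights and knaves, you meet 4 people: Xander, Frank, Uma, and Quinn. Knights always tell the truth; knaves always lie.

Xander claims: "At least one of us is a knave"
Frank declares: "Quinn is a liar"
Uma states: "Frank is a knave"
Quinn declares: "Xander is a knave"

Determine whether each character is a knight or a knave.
Xander is a knight.
Frank is a knight.
Uma is a knave.
Quinn is a knave.

Verification:
- Xander (knight) says "At least one of us is a knave" - this is TRUE because Uma and Quinn are knaves.
- Frank (knight) says "Quinn is a liar" - this is TRUE because Quinn is a knave.
- Uma (knave) says "Frank is a knave" - this is FALSE (a lie) because Frank is a knight.
- Quinn (knave) says "Xander is a knave" - this is FALSE (a lie) because Xander is a knight.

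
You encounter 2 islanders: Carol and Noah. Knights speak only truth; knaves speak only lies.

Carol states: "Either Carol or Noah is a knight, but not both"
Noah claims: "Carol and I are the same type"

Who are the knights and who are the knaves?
Carol is a knight.
Noah is a knave.

Verification:
- Carol (knight) says "Either Carol or Noah is a knight, but not both" - this is TRUE because Carol is a knight and Noah is a knave.
- Noah (knave) says "Carol and I are the same type" - this is FALSE (a lie) because Noah is a knave and Carol is a knight.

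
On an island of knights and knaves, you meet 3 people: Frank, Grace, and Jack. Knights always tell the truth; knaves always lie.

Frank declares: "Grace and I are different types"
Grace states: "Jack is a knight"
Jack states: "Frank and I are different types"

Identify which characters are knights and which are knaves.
Frank is a knave.
Grace is a knave.
Jack is a knave.

Verification:
- Frank (knave) says "Grace and I are different types" - this is FALSE (a lie) because Frank is a knave and Grace is a knave.
- Grace (knave) says "Jack is a knight" - this is FALSE (a lie) because Jack is a knave.
- Jack (knave) says "Frank and I are different types" - this is FALSE (a lie) because Jack is a knave and Frank is a knave.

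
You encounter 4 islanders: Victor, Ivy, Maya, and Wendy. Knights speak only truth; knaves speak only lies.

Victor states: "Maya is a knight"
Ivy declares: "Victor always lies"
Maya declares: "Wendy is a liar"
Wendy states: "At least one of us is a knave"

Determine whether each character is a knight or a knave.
Victor is a knave.
Ivy is a knight.
Maya is a knave.
Wendy is a knight.

Verification:
- Victor (knave) says "Maya is a knight" - this is FALSE (a lie) because Maya is a knave.
- Ivy (knight) says "Victor always lies" - this is TRUE because Victor is a knave.
- Maya (knave) says "Wendy is a liar" - this is FALSE (a lie) because Wendy is a knight.
- Wendy (knight) says "At least one of us is a knave" - this is TRUE because Victor and Maya are knaves.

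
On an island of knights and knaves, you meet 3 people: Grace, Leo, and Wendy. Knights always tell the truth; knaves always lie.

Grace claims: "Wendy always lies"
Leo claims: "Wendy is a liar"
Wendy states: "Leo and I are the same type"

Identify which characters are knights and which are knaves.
Grace is a knight.
Leo is a knight.
Wendy is a knave.

Verification:
- Grace (knight) says "Wendy always lies" - this is TRUE because Wendy is a knave.
- Leo (knight) says "Wendy is a liar" - this is TRUE because Wendy is a knave.
- Wendy (knave) says "Leo and I are the same type" - this is FALSE (a lie) because Wendy is a knave and Leo is a knight.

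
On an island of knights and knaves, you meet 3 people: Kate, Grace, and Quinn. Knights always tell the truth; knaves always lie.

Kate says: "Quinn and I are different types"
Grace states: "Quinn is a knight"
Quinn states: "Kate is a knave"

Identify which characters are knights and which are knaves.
Kate is a knight.
Grace is a knave.
Quinn is a knave.

Verification:
- Kate (knight) says "Quinn and I are different types" - this is TRUE because Kate is a knight and Quinn is a knave.
- Grace (knave) says "Quinn is a knight" - this is FALSE (a lie) because Quinn is a knave.
- Quinn (knave) says "Kate is a knave" - this is FALSE (a lie) because Kate is a knight.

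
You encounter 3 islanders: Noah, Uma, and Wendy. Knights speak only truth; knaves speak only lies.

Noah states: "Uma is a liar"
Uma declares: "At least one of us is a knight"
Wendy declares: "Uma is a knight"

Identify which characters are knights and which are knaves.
Noah is a knave.
Uma is a knight.
Wendy is a knight.

Verification:
- Noah (knave) says "Uma is a liar" - this is FALSE (a lie) because Uma is a knight.
- Uma (knight) says "At least one of us is a knight" - this is TRUE because Uma and Wendy are knights.
- Wendy (knight) says "Uma is a knight" - this is TRUE because Uma is a knight.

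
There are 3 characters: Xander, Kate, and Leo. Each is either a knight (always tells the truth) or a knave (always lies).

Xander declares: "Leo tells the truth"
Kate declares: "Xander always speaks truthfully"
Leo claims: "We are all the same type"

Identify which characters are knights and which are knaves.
Xander is a knight.
Kate is a knight.
Leo is a knight.

Verification:
- Xander (knight) says "Leo tells the truth" - this is TRUE because Leo is a knight.
- Kate (knight) says "Xander always speaks truthfully" - this is TRUE because Xander is a knight.
- Leo (knight) says "We are all the same type" - this is TRUE because Xander, Kate, and Leo are knights.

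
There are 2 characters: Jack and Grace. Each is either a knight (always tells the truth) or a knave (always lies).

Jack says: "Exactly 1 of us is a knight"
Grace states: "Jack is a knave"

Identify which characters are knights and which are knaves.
Jack is a knight.
Grace is a knave.

Verification:
- Jack (knight) says "Exactly 1 of us is a knight" - this is TRUE because there are 1 knights.
- Grace (knave) says "Jack is a knave" - this is FALSE (a lie) because Jack is a knight.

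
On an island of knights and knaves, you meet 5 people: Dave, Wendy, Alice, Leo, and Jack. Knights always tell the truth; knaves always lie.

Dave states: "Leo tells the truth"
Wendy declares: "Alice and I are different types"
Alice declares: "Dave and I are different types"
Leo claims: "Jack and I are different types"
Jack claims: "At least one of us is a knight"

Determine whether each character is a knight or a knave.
Dave is a knave.
Wendy is a knave.
Alice is a knave.
Leo is a knave.
Jack is a knave.

Verification:
- Dave (knave) says "Leo tells the truth" - this is FALSE (a lie) because Leo is a knave.
- Wendy (knave) says "Alice and I are different types" - this is FALSE (a lie) because Wendy is a knave and Alice is a knave.
- Alice (knave) says "Dave and I are different types" - this is FALSE (a lie) because Alice is a knave and Dave is a knave.
- Leo (knave) says "Jack and I are different types" - this is FALSE (a lie) because Leo is a knave and Jack is a knave.
- Jack (knave) says "At least one of us is a knight" - this is FALSE (a lie) because no one is a knight.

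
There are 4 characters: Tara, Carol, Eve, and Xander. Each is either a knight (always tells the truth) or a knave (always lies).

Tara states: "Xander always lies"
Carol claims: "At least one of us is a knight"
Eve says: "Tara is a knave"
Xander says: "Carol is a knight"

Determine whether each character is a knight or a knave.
Tara is a knave.
Carol is a knight.
Eve is a knight.
Xander is a knight.

Verification:
- Tara (knave) says "Xander always lies" - this is FALSE (a lie) because Xander is a knight.
- Carol (knight) says "At least one of us is a knight" - this is TRUE because Carol, Eve, and Xander are knights.
- Eve (knight) says "Tara is a knave" - this is TRUE because Tara is a knave.
- Xander (knight) says "Carol is a knight" - this is TRUE because Carol is a knight.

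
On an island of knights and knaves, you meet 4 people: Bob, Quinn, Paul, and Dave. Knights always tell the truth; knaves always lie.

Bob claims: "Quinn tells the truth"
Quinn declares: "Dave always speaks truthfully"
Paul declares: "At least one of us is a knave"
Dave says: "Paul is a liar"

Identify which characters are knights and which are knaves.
Bob is a knave.
Quinn is a knave.
Paul is a knight.
Dave is a knave.

Verification:
- Bob (knave) says "Quinn tells the truth" - this is FALSE (a lie) because Quinn is a knave.
- Quinn (knave) says "Dave always speaks truthfully" - this is FALSE (a lie) because Dave is a knave.
- Paul (knight) says "At least one of us is a knave" - this is TRUE because Bob, Quinn, and Dave are knaves.
- Dave (knave) says "Paul is a liar" - this is FALSE (a lie) because Paul is a knight.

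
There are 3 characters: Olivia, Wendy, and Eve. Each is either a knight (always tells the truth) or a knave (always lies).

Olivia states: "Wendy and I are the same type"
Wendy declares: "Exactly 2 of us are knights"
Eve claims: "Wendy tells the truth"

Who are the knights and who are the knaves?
Olivia is a knave.
Wendy is a knight.
Eve is a knight.

Verification:
- Olivia (knave) says "Wendy and I are the same type" - this is FALSE (a lie) because Olivia is a knave and Wendy is a knight.
- Wendy (knight) says "Exactly 2 of us are knights" - this is TRUE because there are 2 knights.
- Eve (knight) says "Wendy tells the truth" - this is TRUE because Wendy is a knight.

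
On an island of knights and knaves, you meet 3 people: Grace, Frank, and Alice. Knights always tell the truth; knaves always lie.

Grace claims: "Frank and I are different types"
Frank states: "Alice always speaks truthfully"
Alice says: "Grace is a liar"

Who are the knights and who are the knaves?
Grace is a knight.
Frank is a knave.
Alice is a knave.

Verification:
- Grace (knight) says "Frank and I are different types" - this is TRUE because Grace is a knight and Frank is a knave.
- Frank (knave) says "Alice always speaks truthfully" - this is FALSE (a lie) because Alice is a knave.
- Alice (knave) says "Grace is a liar" - this is FALSE (a lie) because Grace is a knight.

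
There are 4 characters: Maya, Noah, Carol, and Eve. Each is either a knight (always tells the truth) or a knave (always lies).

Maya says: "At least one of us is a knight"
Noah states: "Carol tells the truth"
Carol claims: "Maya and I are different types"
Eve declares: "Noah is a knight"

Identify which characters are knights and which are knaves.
Maya is a knave.
Noah is a knave.
Carol is a knave.
Eve is a knave.

Verification:
- Maya (knave) says "At least one of us is a knight" - this is FALSE (a lie) because no one is a knight.
- Noah (knave) says "Carol tells the truth" - this is FALSE (a lie) because Carol is a knave.
- Carol (knave) says "Maya and I are different types" - this is FALSE (a lie) because Carol is a knave and Maya is a knave.
- Eve (knave) says "Noah is a knight" - this is FALSE (a lie) because Noah is a knave.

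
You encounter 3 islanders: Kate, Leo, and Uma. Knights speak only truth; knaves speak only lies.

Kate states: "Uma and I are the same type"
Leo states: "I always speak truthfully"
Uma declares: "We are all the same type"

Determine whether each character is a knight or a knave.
Kate is a knight.
Leo is a knight.
Uma is a knight.

Verification:
- Kate (knight) says "Uma and I are the same type" - this is TRUE because Kate is a knight and Uma is a knight.
- Leo (knight) says "I always speak truthfully" - this is TRUE because Leo is a knight.
- Uma (knight) says "We are all the same type" - this is TRUE because Kate, Leo, and Uma are knights.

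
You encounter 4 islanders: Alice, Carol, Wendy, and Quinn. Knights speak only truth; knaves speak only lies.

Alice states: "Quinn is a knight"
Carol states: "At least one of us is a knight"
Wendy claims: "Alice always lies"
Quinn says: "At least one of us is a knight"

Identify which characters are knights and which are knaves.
Alice is a knight.
Carol is a knight.
Wendy is a knave.
Quinn is a knight.

Verification:
- Alice (knight) says "Quinn is a knight" - this is TRUE because Quinn is a knight.
- Carol (knight) says "At least one of us is a knight" - this is TRUE because Alice, Carol, and Quinn are knights.
- Wendy (knave) says "Alice always lies" - this is FALSE (a lie) because Alice is a knight.
- Quinn (knight) says "At least one of us is a knight" - this is TRUE because Alice, Carol, and Quinn are knights.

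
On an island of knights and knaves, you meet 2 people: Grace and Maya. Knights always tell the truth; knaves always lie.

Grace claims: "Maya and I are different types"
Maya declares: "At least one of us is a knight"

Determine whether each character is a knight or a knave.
Grace is a knave.
Maya is a knave.

Verification:
- Grace (knave) says "Maya and I are different types" - this is FALSE (a lie) because Grace is a knave and Maya is a knave.
- Maya (knave) says "At least one of us is a knight" - this is FALSE (a lie) because no one is a knight.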